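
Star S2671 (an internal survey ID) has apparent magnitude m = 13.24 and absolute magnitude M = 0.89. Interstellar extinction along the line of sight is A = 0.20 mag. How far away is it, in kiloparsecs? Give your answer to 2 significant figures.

m − M = 5 log₁₀(d/10 pc) + A  ⇒  13.24 − (0.89) − 0.20 = 5 log₁₀(d/10)
12.150 = 5 log₁₀(d/10)
log₁₀ d = (m − M − A)/5 + 1 = 3.4300
d = 10^3.4300 = 2692 pc
= 2.692 kpc

d ≈ 2.7 kpc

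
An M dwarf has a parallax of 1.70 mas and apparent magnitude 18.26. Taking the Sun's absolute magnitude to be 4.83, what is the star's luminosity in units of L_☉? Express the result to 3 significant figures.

d = 1/p = 1000/1.70 mas = 588.2 pc
M = m − 5 log₁₀ d + 5 = 18.26 − 5·2.7696 + 5 = 9.412
M − M_☉ = 9.412 − 4.83 = 4.582
L/L_☉ = 10^(−0.4 × 4.582) = 0.01469

L/L_☉ ≈ 0.0147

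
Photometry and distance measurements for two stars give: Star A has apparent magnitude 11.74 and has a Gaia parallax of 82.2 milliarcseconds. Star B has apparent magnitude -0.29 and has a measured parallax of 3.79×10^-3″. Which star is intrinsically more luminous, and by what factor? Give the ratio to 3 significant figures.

Star B is more luminous, by a factor of 3.05×10^7.

Star A: p = 82.2 mas = 0.0822″ → d = 1/p = 12.17 pc
Star A: M = m − 5 log₁₀ d + 5 = 11.74 − 5·1.0851 + 5 = 11.314
Star B: d = 1/p = 1/3.79×10^-3″ = 263.9 pc
Star B: M = m − 5 log₁₀ d + 5 = -0.29 − 5·2.4214 + 5 = -7.397
ΔM = M_A − M_B = 11.314 − (-7.397) = 18.711; smaller M is more luminous → Star B.
L ratio = 10^(0.4 |ΔM|) = 10^7.484 = 3.051×10^7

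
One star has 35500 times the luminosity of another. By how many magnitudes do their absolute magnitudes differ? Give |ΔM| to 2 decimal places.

|ΔM| ≈ 11.38

Pogson: ΔM = −2.5 log₁₀(ratio) = −2.5 log₁₀(35500) = −2.5 × 4.5502 = -11.376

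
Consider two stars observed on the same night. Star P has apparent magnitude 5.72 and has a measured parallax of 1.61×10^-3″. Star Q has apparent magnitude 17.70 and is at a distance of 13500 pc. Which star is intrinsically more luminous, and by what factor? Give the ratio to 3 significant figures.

Star P is more luminous, by a factor of 131.

Star P: d = 1/p = 1/1.61×10^-3″ = 621.1 pc
Star P: M = m − 5 log₁₀ d + 5 = 5.72 − 5·2.7932 + 5 = -3.246
Star Q: M = m − 5 log₁₀ d + 5 = 17.70 − 5·4.1303 + 5 = 2.048
ΔM = M_P − M_Q = -3.246 − (2.048) = -5.294; smaller M is more luminous → Star P.
L ratio = 10^(0.4 |ΔM|) = 10^2.118 = 131.1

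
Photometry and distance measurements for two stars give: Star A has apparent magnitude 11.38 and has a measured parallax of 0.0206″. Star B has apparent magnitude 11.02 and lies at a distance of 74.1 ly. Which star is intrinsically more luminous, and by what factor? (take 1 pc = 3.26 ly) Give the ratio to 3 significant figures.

Star A is more luminous, by a factor of 3.27.

Star A: d = 1/p = 1/0.0206″ = 48.54 pc
Star A: M = m − 5 log₁₀ d + 5 = 11.38 − 5·1.6861 + 5 = 7.949
Star B: d = 74.1 ly / 3.26 = 22.73 pc
Star B: M = m − 5 log₁₀ d + 5 = 11.02 − 5·1.3566 + 5 = 9.237
ΔM = M_A − M_B = 7.949 − (9.237) = -1.288; smaller M is more luminous → Star A.
L ratio = 10^(0.4 |ΔM|) = 10^0.515 = 3.274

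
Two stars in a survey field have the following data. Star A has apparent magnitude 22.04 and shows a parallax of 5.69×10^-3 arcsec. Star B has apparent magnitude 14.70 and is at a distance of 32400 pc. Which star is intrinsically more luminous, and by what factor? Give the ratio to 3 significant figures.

Star A: d = 1/p = 1/5.69×10^-3″ = 175.7 pc
Star A: M = m − 5 log₁₀ d + 5 = 22.04 − 5·2.2449 + 5 = 15.816
Star B: M = m − 5 log₁₀ d + 5 = 14.70 − 5·4.5105 + 5 = -2.853
ΔM = M_A − M_B = 15.816 − (-2.853) = 18.668; smaller M is more luminous → Star B.
L ratio = 10^(0.4 |ΔM|) = 10^7.467 = 2.933×10^7

Star B is more luminous, by a factor of 2.93×10^7.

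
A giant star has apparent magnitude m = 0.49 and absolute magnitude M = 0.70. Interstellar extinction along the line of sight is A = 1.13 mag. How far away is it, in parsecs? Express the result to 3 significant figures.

m − M = 5 log₁₀(d/10 pc) + A  ⇒  0.49 − (0.70) − 1.13 = 5 log₁₀(d/10)
-1.340 = 5 log₁₀(d/10)
log₁₀ d = (m − M − A)/5 + 1 = 0.7320
d = 10^0.7320 = 5.395 pc

d ≈ 5.40 pc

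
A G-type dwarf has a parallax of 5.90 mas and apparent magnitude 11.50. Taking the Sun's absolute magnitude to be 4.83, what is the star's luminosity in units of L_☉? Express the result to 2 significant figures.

d = 1/p = 1000/5.90 mas = 169.5 pc
M = m − 5 log₁₀ d + 5 = 11.50 − 5·2.2291 + 5 = 5.354
M − M_☉ = 5.354 − 4.83 = 0.524
L/L_☉ = 10^(−0.4 × 0.524) = 0.6170

L/L_☉ ≈ 0.62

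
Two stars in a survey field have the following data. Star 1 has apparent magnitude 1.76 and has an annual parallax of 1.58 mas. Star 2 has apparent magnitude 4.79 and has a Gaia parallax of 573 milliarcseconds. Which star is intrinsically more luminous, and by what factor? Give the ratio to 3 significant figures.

Star 1 is more luminous, by a factor of 2.14×10^6.

Star 1: p = 1.58 mas = 1.58×10^-3″ → d = 1/p = 632.9 pc
Star 1: M = m − 5 log₁₀ d + 5 = 1.76 − 5·2.8013 + 5 = -7.247
Star 2: p = 573 mas = 0.573″ → d = 1/p = 1.745 pc
Star 2: M = m − 5 log₁₀ d + 5 = 4.79 − 5·0.2418 + 5 = 8.581
ΔM = M_1 − M_2 = -7.247 − (8.581) = -15.827; smaller M is more luminous → Star 1.
L ratio = 10^(0.4 |ΔM|) = 10^6.331 = 2.143×10^6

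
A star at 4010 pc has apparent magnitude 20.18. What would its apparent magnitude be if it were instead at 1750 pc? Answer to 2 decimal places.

Flux ∝ 1/d², so Δm = 5 log₁₀(d₂/d₁) = 5 log₁₀(1750/4010) = -1.801
m₂ = m₁ + Δm = 20.18 + (-1.801) = 18.379

m ≈ 18.38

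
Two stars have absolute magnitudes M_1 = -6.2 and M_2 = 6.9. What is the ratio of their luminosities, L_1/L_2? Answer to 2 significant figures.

L_1/L_2 ≈ 170000

ΔM = M_1 − M_2 = -13.1
L_1/L_2 = 10^(−0.4 ΔM) = 10^5.240 = 173800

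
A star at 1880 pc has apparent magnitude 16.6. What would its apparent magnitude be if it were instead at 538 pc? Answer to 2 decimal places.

Flux ∝ 1/d², so Δm = 5 log₁₀(d₂/d₁) = 5 log₁₀(538/1880) = -2.717
m₂ = m₁ + Δm = 16.6 + (-2.717) = 13.883

m ≈ 13.88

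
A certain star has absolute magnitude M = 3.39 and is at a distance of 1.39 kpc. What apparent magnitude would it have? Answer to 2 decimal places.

m ≈ 14.11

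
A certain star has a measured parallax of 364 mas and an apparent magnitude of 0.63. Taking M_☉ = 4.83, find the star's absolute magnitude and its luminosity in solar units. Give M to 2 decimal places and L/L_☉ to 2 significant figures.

d = 1/p = 1000/364 mas = 2.747 pc
M = m − 5 log₁₀ d + 5 = 0.63 − 5·0.4389 + 5 = 3.436
M − M_☉ = 3.436 − 4.83 = -1.394
L/L_☉ = 10^(−0.4 × -1.394) = 3.612

M ≈ 3.44; L/L_☉ ≈ 3.6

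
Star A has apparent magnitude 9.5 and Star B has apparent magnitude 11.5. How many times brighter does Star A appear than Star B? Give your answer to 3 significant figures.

6.31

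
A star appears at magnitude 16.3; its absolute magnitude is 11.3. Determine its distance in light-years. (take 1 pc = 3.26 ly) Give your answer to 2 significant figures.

d ≈ 330 ly

Distance modulus: m − M = 16.3 − (11.3) = 5.000
m − M = 5 log₁₀ d − 5
log₁₀ d = (m − M)/5 + 1 = 2.0000
d = 10^2.0000 = 100.0 pc
= 326.0 ly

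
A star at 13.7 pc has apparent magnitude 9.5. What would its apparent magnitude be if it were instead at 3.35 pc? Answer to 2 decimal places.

Flux ∝ 1/d², so Δm = 5 log₁₀(d₂/d₁) = 5 log₁₀(3.35/13.7) = -3.058
m₂ = m₁ + Δm = 9.5 + (-3.058) = 6.442

m ≈ 6.44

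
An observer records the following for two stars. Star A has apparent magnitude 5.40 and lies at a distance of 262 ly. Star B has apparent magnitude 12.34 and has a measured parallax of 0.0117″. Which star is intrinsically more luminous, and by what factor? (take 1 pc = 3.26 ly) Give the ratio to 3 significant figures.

Star A: d = 262 ly / 3.26 = 80.37 pc
Star A: M = m − 5 log₁₀ d + 5 = 5.40 − 5·1.9051 + 5 = 0.875
Star B: d = 1/p = 1/0.0117″ = 85.47 pc
Star B: M = m − 5 log₁₀ d + 5 = 12.34 − 5·1.9318 + 5 = 7.681
ΔM = M_A − M_B = 0.875 − (7.681) = -6.806; smaller M is more luminous → Star A.
L ratio = 10^(0.4 |ΔM|) = 10^2.723 = 527.9

Star A is more luminous, by a factor of 528.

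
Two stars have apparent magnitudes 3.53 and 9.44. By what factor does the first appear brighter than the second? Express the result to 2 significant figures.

230

Magnitude difference = -5.91
Flux ratio = 10^(−0.4 Δm) = 10^(−0.4 × -5.91) = 10^2.364 = 231.2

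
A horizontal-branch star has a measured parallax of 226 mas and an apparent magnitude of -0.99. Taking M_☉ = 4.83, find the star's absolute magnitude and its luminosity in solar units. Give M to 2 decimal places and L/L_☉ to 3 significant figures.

M ≈ 0.78; L/L_☉ ≈ 41.7

d = 1/p = 1000/226 mas = 4.425 pc
M = m − 5 log₁₀ d + 5 = -0.99 − 5·0.6459 + 5 = 0.781
M − M_☉ = 0.781 − 4.83 = -4.049
L/L_☉ = 10^(−0.4 × -4.049) = 41.67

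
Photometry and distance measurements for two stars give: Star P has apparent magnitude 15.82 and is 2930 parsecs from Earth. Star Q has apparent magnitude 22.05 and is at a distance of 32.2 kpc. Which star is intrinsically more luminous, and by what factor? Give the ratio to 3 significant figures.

Star P: M = m − 5 log₁₀ d + 5 = 15.82 − 5·3.4669 + 5 = 3.486
Star Q: d = 32.2 kpc = 32200 pc
Star Q: M = m − 5 log₁₀ d + 5 = 22.05 − 5·4.5079 + 5 = 4.511
ΔM = M_P − M_Q = 3.486 − (4.511) = -1.025; smaller M is more luminous → Star P.
L ratio = 10^(0.4 |ΔM|) = 10^0.410 = 2.571

Star P is more luminous, by a factor of 2.57.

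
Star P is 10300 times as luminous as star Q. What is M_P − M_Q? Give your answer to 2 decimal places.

M_P − M_Q ≈ -10.03

Pogson: ΔM = −2.5 log₁₀(ratio) = −2.5 log₁₀(10300) = −2.5 × 4.0128 = -10.032
Star P is brighter, so it has the smaller magnitude: the difference is negative.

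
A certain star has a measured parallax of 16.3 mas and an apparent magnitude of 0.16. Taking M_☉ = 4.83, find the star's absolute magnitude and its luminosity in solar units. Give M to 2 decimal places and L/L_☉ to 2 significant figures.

M ≈ -3.78; L/L_☉ ≈ 2800

d = 1/p = 1000/16.3 mas = 61.35 pc
M = m − 5 log₁₀ d + 5 = 0.16 − 5·1.7878 + 5 = -3.779
M − M_☉ = -3.779 − 4.83 = -8.609
L/L_☉ = 10^(−0.4 × -8.609) = 2777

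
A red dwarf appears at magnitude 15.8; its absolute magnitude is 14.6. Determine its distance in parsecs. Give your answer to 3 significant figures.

d ≈ 17.4 pc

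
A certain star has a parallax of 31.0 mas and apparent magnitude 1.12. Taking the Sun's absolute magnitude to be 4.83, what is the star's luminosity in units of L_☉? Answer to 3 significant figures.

L/L_☉ ≈ 317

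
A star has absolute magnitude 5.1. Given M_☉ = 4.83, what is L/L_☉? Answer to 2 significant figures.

M − M_☉ = 5.1 − 4.83 = 0.270
L/L_☉ = 10^(−0.4 (M − M_☉)) = 10^-0.108 = 0.7798

L/L_☉ ≈ 0.78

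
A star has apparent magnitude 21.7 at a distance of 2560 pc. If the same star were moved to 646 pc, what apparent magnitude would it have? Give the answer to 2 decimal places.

Flux ∝ 1/d², so Δm = 5 log₁₀(d₂/d₁) = 5 log₁₀(646/2560) = -2.990
m₂ = m₁ + Δm = 21.7 + (-2.990) = 18.710

m ≈ 18.71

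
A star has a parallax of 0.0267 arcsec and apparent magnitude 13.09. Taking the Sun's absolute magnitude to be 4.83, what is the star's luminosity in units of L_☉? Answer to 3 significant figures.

d = 1/p = 1/0.0267″ = 37.45 pc
M = m − 5 log₁₀ d + 5 = 13.09 − 5·1.5735 + 5 = 10.223
M − M_☉ = 10.223 − 4.83 = 5.393
L/L_☉ = 10^(−0.4 × 5.393) = 6.966×10^-3

L/L_☉ ≈ 6.97×10^-3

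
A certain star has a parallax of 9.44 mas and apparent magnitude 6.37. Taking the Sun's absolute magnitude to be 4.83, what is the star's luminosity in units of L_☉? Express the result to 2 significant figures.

L/L_☉ ≈ 27

d = 1/p = 1000/9.44 mas = 105.9 pc
M = m − 5 log₁₀ d + 5 = 6.37 − 5·2.0250 + 5 = 1.245
M − M_☉ = 1.245 − 4.83 = -3.585
L/L_☉ = 10^(−0.4 × -3.585) = 27.17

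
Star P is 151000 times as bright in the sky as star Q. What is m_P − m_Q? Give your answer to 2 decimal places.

m_P − m_Q ≈ -12.95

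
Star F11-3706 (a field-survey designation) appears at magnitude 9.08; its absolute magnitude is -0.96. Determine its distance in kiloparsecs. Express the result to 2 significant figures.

Distance modulus: m − M = 9.08 − (-0.96) = 10.040
m − M = 5 log₁₀ d − 5
log₁₀ d = (m − M)/5 + 1 = 3.0080
d = 10^3.0080 = 1019 pc
= 1.019 kpc

d ≈ 1.0 kpc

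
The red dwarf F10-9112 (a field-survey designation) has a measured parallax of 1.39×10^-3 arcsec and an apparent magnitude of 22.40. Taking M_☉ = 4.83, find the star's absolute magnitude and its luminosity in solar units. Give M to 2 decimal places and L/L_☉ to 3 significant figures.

d = 1/p = 1/1.39×10^-3″ = 719.4 pc
M = m − 5 log₁₀ d + 5 = 22.40 − 5·2.8570 + 5 = 13.115
M − M_☉ = 13.115 − 4.83 = 8.285
L/L_☉ = 10^(−0.4 × 8.285) = 4.853×10^-4

M ≈ 13.12; L/L_☉ ≈ 4.85×10^-4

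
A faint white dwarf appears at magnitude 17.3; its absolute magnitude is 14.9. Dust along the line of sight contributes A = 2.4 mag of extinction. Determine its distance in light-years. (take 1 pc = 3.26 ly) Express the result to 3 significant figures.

d ≈ 32.6 ly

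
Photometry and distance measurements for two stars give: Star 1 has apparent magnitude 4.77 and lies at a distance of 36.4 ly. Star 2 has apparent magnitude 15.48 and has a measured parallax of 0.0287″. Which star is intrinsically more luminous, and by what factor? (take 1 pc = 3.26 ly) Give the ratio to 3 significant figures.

Star 1: d = 36.4 ly / 3.26 = 11.17 pc
Star 1: M = m − 5 log₁₀ d + 5 = 4.77 − 5·1.0479 + 5 = 4.531
Star 2: d = 1/p = 1/0.0287″ = 34.84 pc
Star 2: M = m − 5 log₁₀ d + 5 = 15.48 − 5·1.5421 + 5 = 12.769
ΔM = M_1 − M_2 = 4.531 − (12.769) = -8.239; smaller M is more luminous → Star 1.
L ratio = 10^(0.4 |ΔM|) = 10^3.296 = 1975

Star 1 is more luminous, by a factor of 1970.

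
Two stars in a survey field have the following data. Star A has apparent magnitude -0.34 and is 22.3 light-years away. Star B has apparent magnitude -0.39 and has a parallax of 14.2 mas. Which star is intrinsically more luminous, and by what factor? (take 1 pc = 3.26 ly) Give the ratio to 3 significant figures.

Star B is more luminous, by a factor of 111.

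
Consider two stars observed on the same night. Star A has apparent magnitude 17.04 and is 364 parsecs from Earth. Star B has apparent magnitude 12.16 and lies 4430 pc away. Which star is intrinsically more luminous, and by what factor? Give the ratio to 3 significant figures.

Star B is more luminous, by a factor of 13300.

Star A: M = m − 5 log₁₀ d + 5 = 17.04 − 5·2.5611 + 5 = 9.234
Star B: M = m − 5 log₁₀ d + 5 = 12.16 − 5·3.6464 + 5 = -1.072
ΔM = M_A − M_B = 9.234 − (-1.072) = 10.307; smaller M is more luminous → Star B.
L ratio = 10^(0.4 |ΔM|) = 10^4.123 = 13260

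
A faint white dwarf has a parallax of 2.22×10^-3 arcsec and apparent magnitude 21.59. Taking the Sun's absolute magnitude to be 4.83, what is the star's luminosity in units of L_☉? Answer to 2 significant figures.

L/L_☉ ≈ 4.0×10^-4

d = 1/p = 1/2.22×10^-3″ = 450.5 pc
M = m − 5 log₁₀ d + 5 = 21.59 − 5·2.6536 + 5 = 13.322
M − M_☉ = 13.322 − 4.83 = 8.492
L/L_☉ = 10^(−0.4 × 8.492) = 4.011×10^-4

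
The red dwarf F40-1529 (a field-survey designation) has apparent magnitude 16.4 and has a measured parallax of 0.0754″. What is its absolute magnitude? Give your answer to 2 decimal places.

d = 1/p = 1/0.0754″ = 13.26 pc
5 log₁₀(d/10 pc) = 5 log₁₀(13.26) − 5 = 0.613
M = m − 5 log₁₀(d/10) = 16.4 − 0.613 = 15.787

M ≈ 15.79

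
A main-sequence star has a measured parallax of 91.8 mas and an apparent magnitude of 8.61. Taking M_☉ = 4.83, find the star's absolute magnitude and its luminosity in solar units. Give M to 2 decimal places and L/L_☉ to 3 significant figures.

d = 1/p = 1000/91.8 mas = 10.89 pc
M = m − 5 log₁₀ d + 5 = 8.61 − 5·1.0372 + 5 = 8.424
M − M_☉ = 8.424 − 4.83 = 3.594
L/L_☉ = 10^(−0.4 × 3.594) = 0.03650

M ≈ 8.42; L/L_☉ ≈ 0.0365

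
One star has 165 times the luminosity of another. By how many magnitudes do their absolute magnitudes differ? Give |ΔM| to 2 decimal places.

Pogson: ΔM = −2.5 log₁₀(ratio) = −2.5 log₁₀(165) = −2.5 × 2.2175 = -5.544

|ΔM| ≈ 5.54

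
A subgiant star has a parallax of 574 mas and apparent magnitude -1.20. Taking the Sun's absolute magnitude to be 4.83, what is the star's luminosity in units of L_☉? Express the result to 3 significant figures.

L/L_☉ ≈ 7.84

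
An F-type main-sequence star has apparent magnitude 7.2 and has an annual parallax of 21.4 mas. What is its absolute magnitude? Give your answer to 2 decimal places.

M ≈ 3.85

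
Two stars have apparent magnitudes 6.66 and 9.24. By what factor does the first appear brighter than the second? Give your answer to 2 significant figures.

Δm = 6.66 − (9.24) = -2.58
Flux ratio = 10^(−0.4 Δm) = 10^(−0.4 × -2.58) = 10^1.032 = 10.76

11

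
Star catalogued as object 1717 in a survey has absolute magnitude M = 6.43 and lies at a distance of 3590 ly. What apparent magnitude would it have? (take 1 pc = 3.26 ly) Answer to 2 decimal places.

d = 3590 ly / 3.26 = 1101 pc
m = M + 5 log₁₀ d − 5 = 6.43 + 5·3.0419 − 5 = 16.639

m ≈ 16.64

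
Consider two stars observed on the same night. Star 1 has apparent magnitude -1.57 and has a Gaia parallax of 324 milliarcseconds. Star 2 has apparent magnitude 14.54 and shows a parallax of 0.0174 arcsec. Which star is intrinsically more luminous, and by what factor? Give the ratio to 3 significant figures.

Star 1: p = 324 mas = 0.324″ → d = 1/p = 3.086 pc
Star 1: M = m − 5 log₁₀ d + 5 = -1.57 − 5·0.4895 + 5 = 0.983
Star 2: d = 1/p = 1/0.0174″ = 57.47 pc
Star 2: M = m − 5 log₁₀ d + 5 = 14.54 − 5·1.7595 + 5 = 10.743
ΔM = M_1 − M_2 = 0.983 − (10.743) = -9.760; smaller M is more luminous → Star 1.
L ratio = 10^(0.4 |ΔM|) = 10^3.904 = 8017

Star 1 is more luminous, by a factor of 8020.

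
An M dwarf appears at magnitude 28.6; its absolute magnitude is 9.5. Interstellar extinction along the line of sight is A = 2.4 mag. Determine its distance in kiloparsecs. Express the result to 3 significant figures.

m − M = 5 log₁₀(d/10 pc) + A  ⇒  28.6 − (9.5) − 2.4 = 5 log₁₀(d/10)
16.700 = 5 log₁₀(d/10)
log₁₀ d = (m − M − A)/5 + 1 = 4.3400
d = 10^4.3400 = 21880 pc
= 21.88 kpc

d ≈ 21.9 kpc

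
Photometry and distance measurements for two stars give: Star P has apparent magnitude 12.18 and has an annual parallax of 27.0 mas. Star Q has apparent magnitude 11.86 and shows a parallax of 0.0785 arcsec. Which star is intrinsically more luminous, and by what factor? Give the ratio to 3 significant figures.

Star P is more luminous, by a factor of 6.30.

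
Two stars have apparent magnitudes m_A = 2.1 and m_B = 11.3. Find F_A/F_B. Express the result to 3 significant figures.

F_A/F_B ≈ 4790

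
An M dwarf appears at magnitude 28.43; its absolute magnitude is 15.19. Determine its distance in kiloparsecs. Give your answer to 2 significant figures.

μ = m − M = 13.240
m − M = 5 log₁₀ d − 5
log₁₀ d = (m − M)/5 + 1 = 3.6480
d = 10^3.6480 = 4446 pc
= 4.446 kpc

d ≈ 4.4 kpc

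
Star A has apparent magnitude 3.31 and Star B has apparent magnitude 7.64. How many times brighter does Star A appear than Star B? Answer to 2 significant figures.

54

Δm = 3.31 − (7.64) = -4.33
Flux ratio = 10^(−0.4 Δm) = 10^(−0.4 × -4.33) = 10^1.732 = 53.95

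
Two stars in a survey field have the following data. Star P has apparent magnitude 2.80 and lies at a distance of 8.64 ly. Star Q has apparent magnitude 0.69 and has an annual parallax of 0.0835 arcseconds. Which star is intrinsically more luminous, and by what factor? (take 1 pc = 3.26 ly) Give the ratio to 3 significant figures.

Star Q is more luminous, by a factor of 143.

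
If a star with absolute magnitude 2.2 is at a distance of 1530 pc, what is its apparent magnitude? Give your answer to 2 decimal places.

m = M + 5 log₁₀ d − 5 = 2.2 + 5·3.1847 − 5 = 13.123

m ≈ 13.12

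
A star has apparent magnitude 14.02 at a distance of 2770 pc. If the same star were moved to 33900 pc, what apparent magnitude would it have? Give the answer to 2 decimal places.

m ≈ 19.46

Flux ∝ 1/d², so Δm = 5 log₁₀(d₂/d₁) = 5 log₁₀(33900/2770) = 5.439
m₂ = m₁ + Δm = 14.02 + (5.439) = 19.459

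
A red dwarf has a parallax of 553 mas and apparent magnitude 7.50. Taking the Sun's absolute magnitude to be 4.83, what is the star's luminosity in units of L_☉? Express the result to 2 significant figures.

L/L_☉ ≈ 2.8×10^-3

d = 1/p = 1000/553 mas = 1.808 pc
M = m − 5 log₁₀ d + 5 = 7.50 − 5·0.2573 + 5 = 11.214
M − M_☉ = 11.214 − 4.83 = 6.384
L/L_☉ = 10^(−0.4 × 6.384) = 2.796×10^-3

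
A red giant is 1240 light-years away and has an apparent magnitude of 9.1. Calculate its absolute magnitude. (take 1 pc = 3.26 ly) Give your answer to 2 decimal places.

d = 1240 ly / 3.26 = 380.4 pc
5 log₁₀(d/10 pc) = 5 log₁₀(380.4) − 5 = 7.901
M = m − 5 log₁₀(d/10) = 9.1 − 7.901 = 1.199

M ≈ 1.20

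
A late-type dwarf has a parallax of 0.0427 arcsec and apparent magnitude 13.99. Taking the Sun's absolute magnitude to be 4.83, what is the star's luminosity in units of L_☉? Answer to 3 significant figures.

L/L_☉ ≈ 1.19×10^-3

d = 1/p = 1/0.0427″ = 23.42 pc
M = m − 5 log₁₀ d + 5 = 13.99 − 5·1.3696 + 5 = 12.142
M − M_☉ = 12.142 − 4.83 = 7.312
L/L_☉ = 10^(−0.4 × 7.312) = 1.189×10^-3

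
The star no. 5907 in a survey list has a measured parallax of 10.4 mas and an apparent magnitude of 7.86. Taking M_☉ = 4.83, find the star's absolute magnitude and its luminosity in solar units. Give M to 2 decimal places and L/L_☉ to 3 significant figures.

M ≈ 2.95; L/L_☉ ≈ 5.67

d = 1/p = 1000/10.4 mas = 96.15 pc
M = m − 5 log₁₀ d + 5 = 7.86 − 5·1.9830 + 5 = 2.945
M − M_☉ = 2.945 − 4.83 = -1.885
L/L_☉ = 10^(−0.4 × -1.885) = 5.675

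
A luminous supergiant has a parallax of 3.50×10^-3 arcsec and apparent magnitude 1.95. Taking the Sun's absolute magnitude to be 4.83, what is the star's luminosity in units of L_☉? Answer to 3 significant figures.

L/L_☉ ≈ 11600

d = 1/p = 1/3.50×10^-3″ = 285.7 pc
M = m − 5 log₁₀ d + 5 = 1.95 − 5·2.4559 + 5 = -5.330
M − M_☉ = -5.330 − 4.83 = -10.160
L/L_☉ = 10^(−0.4 × -10.160) = 11580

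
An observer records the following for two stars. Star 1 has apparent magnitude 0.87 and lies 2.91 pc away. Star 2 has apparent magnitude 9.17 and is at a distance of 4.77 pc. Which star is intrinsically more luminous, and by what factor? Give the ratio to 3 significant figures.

Star 1: M = m − 5 log₁₀ d + 5 = 0.87 − 5·0.4639 + 5 = 3.551
Star 2: M = m − 5 log₁₀ d + 5 = 9.17 − 5·0.6785 + 5 = 10.777
ΔM = M_1 − M_2 = 3.551 − (10.777) = -7.227; smaller M is more luminous → Star 1.
L ratio = 10^(0.4 |ΔM|) = 10^2.891 = 777.6

Star 1 is more luminous, by a factor of 778.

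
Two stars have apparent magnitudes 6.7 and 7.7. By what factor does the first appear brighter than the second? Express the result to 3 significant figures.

2.51

Δm = 6.7 − (7.7) = -1.0
Flux ratio = 10^(−0.4 Δm) = 10^(−0.4 × -1.0) = 10^0.400 = 2.512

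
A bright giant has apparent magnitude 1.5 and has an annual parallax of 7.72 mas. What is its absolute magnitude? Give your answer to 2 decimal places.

M ≈ -4.06

p = 7.72 mas = 7.72×10^-3″ → d = 1/p = 129.5 pc
5 log₁₀(d/10 pc) = 5 log₁₀(129.5) − 5 = 5.562
M = m − 5 log₁₀(d/10) = 1.5 − 5.562 = -4.062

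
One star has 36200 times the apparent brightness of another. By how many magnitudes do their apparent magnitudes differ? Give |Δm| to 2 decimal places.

|Δm| ≈ 11.40

Pogson: Δm = −2.5 log₁₀(ratio) = −2.5 log₁₀(36200) = −2.5 × 4.5587 = -11.397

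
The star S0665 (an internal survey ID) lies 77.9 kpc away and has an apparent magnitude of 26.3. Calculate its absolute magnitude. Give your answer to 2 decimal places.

d = 77.9 kpc = 77900 pc
5 log₁₀(d/10 pc) = 5 log₁₀(77900) − 5 = 19.458
M = m − 5 log₁₀(d/10) = 26.3 − 19.458 = 6.842

M ≈ 6.84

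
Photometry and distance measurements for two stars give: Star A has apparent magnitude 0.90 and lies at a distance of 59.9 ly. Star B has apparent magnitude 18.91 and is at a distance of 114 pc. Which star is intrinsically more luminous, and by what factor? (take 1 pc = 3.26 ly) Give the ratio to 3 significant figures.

Star A: d = 59.9 ly / 3.26 = 18.37 pc
Star A: M = m − 5 log₁₀ d + 5 = 0.90 − 5·1.2642 + 5 = -0.421
Star B: M = m − 5 log₁₀ d + 5 = 18.91 − 5·2.0569 + 5 = 13.625
ΔM = M_A − M_B = -0.421 − (13.625) = -14.047; smaller M is more luminous → Star A.
L ratio = 10^(0.4 |ΔM|) = 10^5.619 = 415500

Star A is more luminous, by a factor of 416000.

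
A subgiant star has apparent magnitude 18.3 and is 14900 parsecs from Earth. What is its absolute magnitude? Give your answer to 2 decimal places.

M ≈ 2.43

5 log₁₀(d/10 pc) = 5 log₁₀(14900) − 5 = 15.866
M = m − 5 log₁₀(d/10) = 18.3 − 15.866 = 2.434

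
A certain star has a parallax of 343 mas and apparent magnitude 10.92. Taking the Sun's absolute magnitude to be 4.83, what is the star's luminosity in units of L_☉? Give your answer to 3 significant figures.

d = 1/p = 1000/343 mas = 2.915 pc
M = m − 5 log₁₀ d + 5 = 10.92 − 5·0.4647 + 5 = 13.596
M − M_☉ = 13.596 − 4.83 = 8.766
L/L_☉ = 10^(−0.4 × 8.766) = 3.115×10^-4

L/L_☉ ≈ 3.11×10^-4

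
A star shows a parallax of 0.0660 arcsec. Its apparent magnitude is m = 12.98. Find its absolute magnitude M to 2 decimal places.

M ≈ 12.08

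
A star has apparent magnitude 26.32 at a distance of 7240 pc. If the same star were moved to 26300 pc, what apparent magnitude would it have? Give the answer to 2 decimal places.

m ≈ 29.12

Flux ∝ 1/d², so Δm = 5 log₁₀(d₂/d₁) = 5 log₁₀(26300/7240) = 2.801
m₂ = m₁ + Δm = 26.32 + (2.801) = 29.121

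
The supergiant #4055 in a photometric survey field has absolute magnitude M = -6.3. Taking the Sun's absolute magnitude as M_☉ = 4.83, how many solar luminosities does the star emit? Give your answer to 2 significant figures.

L/L_☉ ≈ 28000

M − M_☉ = -6.3 − 4.83 = -11.130
L/L_☉ = 10^(−0.4 (M − M_☉)) = 10^4.452 = 28310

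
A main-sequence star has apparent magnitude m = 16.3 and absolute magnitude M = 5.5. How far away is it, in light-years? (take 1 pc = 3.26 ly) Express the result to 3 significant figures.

d ≈ 4710 ly

μ = m − M = 10.800
m − M = 5 log₁₀ d − 5
log₁₀ d = (m − M)/5 + 1 = 3.1600
d = 10^3.1600 = 1445 pc
= 4712 ly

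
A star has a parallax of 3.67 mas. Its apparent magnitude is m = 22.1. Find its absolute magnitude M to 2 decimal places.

p = 3.67 mas = 3.67×10^-3″ → d = 1/p = 272.5 pc
5 log₁₀(d/10 pc) = 5 log₁₀(272.5) − 5 = 7.177
M = m − 5 log₁₀(d/10) = 22.1 − 7.177 = 14.923

M ≈ 14.92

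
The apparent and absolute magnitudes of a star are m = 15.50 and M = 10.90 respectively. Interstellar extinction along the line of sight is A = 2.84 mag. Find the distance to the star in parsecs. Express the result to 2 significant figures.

d ≈ 22 pc

m − M = 5 log₁₀(d/10 pc) + A  ⇒  15.50 − (10.90) − 2.84 = 5 log₁₀(d/10)
1.760 = 5 log₁₀(d/10)
log₁₀ d = (m − M − A)/5 + 1 = 1.3520
d = 10^1.3520 = 22.49 pc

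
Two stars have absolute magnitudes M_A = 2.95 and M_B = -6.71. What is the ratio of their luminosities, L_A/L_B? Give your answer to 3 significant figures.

ΔM = M_A − M_B = 9.66
L_A/L_B = 10^(−0.4 ΔM) = 10^-3.864 = 1.368×10^-4

L_A/L_B ≈ 1.37×10^-4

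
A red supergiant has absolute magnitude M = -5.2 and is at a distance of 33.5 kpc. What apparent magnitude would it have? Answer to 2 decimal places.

m ≈ 12.43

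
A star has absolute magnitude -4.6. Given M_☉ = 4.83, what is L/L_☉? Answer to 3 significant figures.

L/L_☉ ≈ 5920

M − M_☉ = -4.6 − 4.83 = -9.430
L/L_☉ = 10^(−0.4 (M − M_☉)) = 10^3.772 = 5916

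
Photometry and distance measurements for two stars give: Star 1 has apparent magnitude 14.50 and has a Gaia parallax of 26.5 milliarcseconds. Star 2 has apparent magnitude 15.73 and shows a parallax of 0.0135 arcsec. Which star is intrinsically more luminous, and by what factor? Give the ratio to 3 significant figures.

Star 1: p = 26.5 mas = 0.0265″ → d = 1/p = 37.74 pc
Star 1: M = m − 5 log₁₀ d + 5 = 14.50 − 5·1.5768 + 5 = 11.616
Star 2: d = 1/p = 1/0.0135″ = 74.07 pc
Star 2: M = m − 5 log₁₀ d + 5 = 15.73 − 5·1.8697 + 5 = 11.382
ΔM = M_1 − M_2 = 11.616 − (11.382) = 0.235; smaller M is more luminous → Star 2.
L ratio = 10^(0.4 |ΔM|) = 10^0.094 = 1.241

Star 2 is more luminous, by a factor of 1.24.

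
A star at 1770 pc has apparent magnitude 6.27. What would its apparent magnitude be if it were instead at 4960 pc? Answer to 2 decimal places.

m ≈ 8.51

Flux ∝ 1/d², so Δm = 5 log₁₀(d₂/d₁) = 5 log₁₀(4960/1770) = 2.238
m₂ = m₁ + Δm = 6.27 + (2.238) = 8.508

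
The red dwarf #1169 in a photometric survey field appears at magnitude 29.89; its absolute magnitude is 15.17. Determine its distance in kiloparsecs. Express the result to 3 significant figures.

d ≈ 8.79 kpc

μ = m − M = 14.720
m − M = 5 log₁₀ d − 5
log₁₀ d = (m − M)/5 + 1 = 3.9440
d = 10^3.9440 = 8790 pc
= 8.790 kpc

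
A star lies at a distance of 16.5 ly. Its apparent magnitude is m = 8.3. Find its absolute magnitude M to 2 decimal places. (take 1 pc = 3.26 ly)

M ≈ 9.78

d = 16.5 ly / 3.26 = 5.061 pc
5 log₁₀(d/10 pc) = 5 log₁₀(5.061) − 5 = -1.479
M = m − 5 log₁₀(d/10) = 8.3 + 1.479 = 9.779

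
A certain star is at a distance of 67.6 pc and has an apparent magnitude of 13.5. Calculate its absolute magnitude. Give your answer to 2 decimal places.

5 log₁₀(d/10 pc) = 5 log₁₀(67.60) − 5 = 4.150
M = m − 5 log₁₀(d/10) = 13.5 − 4.150 = 9.350

M ≈ 9.35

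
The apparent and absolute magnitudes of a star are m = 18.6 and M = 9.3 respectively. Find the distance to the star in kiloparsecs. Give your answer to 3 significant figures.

Distance modulus: m − M = 18.6 − (9.3) = 9.300
m − M = 5 log₁₀ d − 5
log₁₀ d = (m − M)/5 + 1 = 2.8600
d = 10^2.8600 = 724.4 pc
= 0.7244 kpc

d ≈ 0.724 kpc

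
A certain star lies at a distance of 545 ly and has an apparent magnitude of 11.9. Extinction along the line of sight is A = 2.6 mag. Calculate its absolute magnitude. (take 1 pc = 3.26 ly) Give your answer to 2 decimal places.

d = 545 ly / 3.26 = 167.2 pc
5 log₁₀(d/10 pc) = 5 log₁₀(167.2) − 5 = 6.116
M = m − 5 log₁₀(d/10) − A = 11.9 − 6.116 − 2.6 = 3.184

M ≈ 3.18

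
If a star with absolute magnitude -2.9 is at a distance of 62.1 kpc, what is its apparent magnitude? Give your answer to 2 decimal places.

m ≈ 16.07

d = 62.1 kpc = 62100 pc
m = M + 5 log₁₀ d − 5 = -2.9 + 5·4.7931 − 5 = 16.065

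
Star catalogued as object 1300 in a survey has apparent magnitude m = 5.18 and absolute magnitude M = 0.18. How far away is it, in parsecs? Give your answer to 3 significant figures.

μ = m − M = 5.000
m − M = 5 log₁₀ d − 5
log₁₀ d = (m − M)/5 + 1 = 2.0000
d = 10^2.0000 = 100.0 pc

d ≈ 100 pc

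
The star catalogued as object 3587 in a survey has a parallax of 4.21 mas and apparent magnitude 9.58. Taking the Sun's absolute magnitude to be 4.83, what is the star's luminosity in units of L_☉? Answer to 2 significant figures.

d = 1/p = 1000/4.21 mas = 237.5 pc
M = m − 5 log₁₀ d + 5 = 9.58 − 5·2.3757 + 5 = 2.701
M − M_☉ = 2.701 − 4.83 = -2.129
L/L_☉ = 10^(−0.4 × -2.129) = 7.103

L/L_☉ ≈ 7.1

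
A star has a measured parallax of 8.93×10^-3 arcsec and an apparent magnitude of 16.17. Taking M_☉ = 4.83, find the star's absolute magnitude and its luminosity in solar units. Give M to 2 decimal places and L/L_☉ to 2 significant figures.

d = 1/p = 1/8.93×10^-3″ = 112.0 pc
M = m − 5 log₁₀ d + 5 = 16.17 − 5·2.0491 + 5 = 10.924
M − M_☉ = 10.924 − 4.83 = 6.094
L/L_☉ = 10^(−0.4 × 6.094) = 3.650×10^-3

M ≈ 10.92; L/L_☉ ≈ 3.7×10^-3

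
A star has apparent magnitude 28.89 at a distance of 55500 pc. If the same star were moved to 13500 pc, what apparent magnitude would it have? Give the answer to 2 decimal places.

m ≈ 25.82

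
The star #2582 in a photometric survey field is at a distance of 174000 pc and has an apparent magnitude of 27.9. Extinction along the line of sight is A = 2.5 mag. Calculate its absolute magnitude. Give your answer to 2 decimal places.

5 log₁₀(d/10 pc) = 5 log₁₀(174000) − 5 = 21.203
M = m − 5 log₁₀(d/10) − A = 27.9 − 21.203 − 2.5 = 4.197

M ≈ 4.20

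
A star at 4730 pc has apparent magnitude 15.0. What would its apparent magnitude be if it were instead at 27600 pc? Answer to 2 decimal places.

Flux ∝ 1/d², so Δm = 5 log₁₀(d₂/d₁) = 5 log₁₀(27600/4730) = 3.830
m₂ = m₁ + Δm = 15.0 + (3.830) = 18.830

m ≈ 18.83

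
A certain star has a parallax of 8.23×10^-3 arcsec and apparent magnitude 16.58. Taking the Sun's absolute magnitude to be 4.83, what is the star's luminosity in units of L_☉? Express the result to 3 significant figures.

L/L_☉ ≈ 2.95×10^-3

d = 1/p = 1/8.23×10^-3″ = 121.5 pc
M = m − 5 log₁₀ d + 5 = 16.58 − 5·2.0846 + 5 = 11.157
M − M_☉ = 11.157 − 4.83 = 6.327
L/L_☉ = 10^(−0.4 × 6.327) = 2.946×10^-3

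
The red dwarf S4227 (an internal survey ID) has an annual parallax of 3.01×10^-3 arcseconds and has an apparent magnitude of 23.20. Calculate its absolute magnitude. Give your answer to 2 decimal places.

M ≈ 15.59

d = 1/p = 1/3.01×10^-3″ = 332.2 pc
5 log₁₀(d/10 pc) = 5 log₁₀(332.2) − 5 = 7.607
M = m − 5 log₁₀(d/10) = 23.20 − 7.607 = 15.593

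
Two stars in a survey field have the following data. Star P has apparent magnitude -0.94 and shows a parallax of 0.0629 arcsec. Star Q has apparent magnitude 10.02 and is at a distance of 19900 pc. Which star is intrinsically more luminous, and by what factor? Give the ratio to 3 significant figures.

Star P: d = 1/p = 1/0.0629″ = 15.90 pc
Star P: M = m − 5 log₁₀ d + 5 = -0.94 − 5·1.2013 + 5 = -1.947
Star Q: M = m − 5 log₁₀ d + 5 = 10.02 − 5·4.2989 + 5 = -6.474
ΔM = M_P − M_Q = -1.947 − (-6.474) = 4.528; smaller M is more luminous → Star Q.
L ratio = 10^(0.4 |ΔM|) = 10^1.811 = 64.72

Star Q is more luminous, by a factor of 64.7.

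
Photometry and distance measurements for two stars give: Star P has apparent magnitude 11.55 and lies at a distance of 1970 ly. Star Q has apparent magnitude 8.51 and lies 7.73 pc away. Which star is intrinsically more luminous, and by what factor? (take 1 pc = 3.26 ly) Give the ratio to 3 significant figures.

Star P is more luminous, by a factor of 372.

Star P: d = 1970 ly / 3.26 = 604.3 pc
Star P: M = m − 5 log₁₀ d + 5 = 11.55 − 5·2.7812 + 5 = 2.644
Star Q: M = m − 5 log₁₀ d + 5 = 8.51 − 5·0.8882 + 5 = 9.069
ΔM = M_P − M_Q = 2.644 − (9.069) = -6.425; smaller M is more luminous → Star P.
L ratio = 10^(0.4 |ΔM|) = 10^2.570 = 371.7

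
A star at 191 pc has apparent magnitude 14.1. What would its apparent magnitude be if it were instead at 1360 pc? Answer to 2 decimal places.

Flux ∝ 1/d², so Δm = 5 log₁₀(d₂/d₁) = 5 log₁₀(1360/191) = 4.263
m₂ = m₁ + Δm = 14.1 + (4.263) = 18.363

m ≈ 18.36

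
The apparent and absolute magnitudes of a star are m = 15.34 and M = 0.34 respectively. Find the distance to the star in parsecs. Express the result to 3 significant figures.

d ≈ 10000 pc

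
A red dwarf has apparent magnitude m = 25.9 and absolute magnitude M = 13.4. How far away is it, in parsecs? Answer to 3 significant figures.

d ≈ 3160 pc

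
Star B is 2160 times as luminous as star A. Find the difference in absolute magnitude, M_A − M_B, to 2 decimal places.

M_A − M_B ≈ 8.34

Pogson: ΔM = −2.5 log₁₀(ratio) = −2.5 log₁₀(2160) = −2.5 × 3.3345 = -8.336
Star B is brighter so has the smaller magnitude: M_A − M_B is positive.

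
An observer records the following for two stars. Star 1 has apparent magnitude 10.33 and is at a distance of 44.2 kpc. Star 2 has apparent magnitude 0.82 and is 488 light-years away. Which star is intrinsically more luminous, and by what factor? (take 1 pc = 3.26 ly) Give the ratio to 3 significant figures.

Star 1: d = 44.2 kpc = 44200 pc
Star 1: M = m − 5 log₁₀ d + 5 = 10.33 − 5·4.6454 + 5 = -7.897
Star 2: d = 488 ly / 3.26 = 149.7 pc
Star 2: M = m − 5 log₁₀ d + 5 = 0.82 − 5·2.1752 + 5 = -5.056
ΔM = M_1 − M_2 = -7.897 − (-5.056) = -2.841; smaller M is more luminous → Star 1.
L ratio = 10^(0.4 |ΔM|) = 10^1.136 = 13.69

Star 1 is more luminous, by a factor of 13.7.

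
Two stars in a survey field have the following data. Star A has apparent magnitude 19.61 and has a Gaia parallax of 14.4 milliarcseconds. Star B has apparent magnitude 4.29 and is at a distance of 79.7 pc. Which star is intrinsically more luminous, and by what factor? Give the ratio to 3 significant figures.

Star A: p = 14.4 mas = 0.0144″ → d = 1/p = 69.44 pc
Star A: M = m − 5 log₁₀ d + 5 = 19.61 − 5·1.8416 + 5 = 15.402
Star B: M = m − 5 log₁₀ d + 5 = 4.29 − 5·1.9015 + 5 = -0.217
ΔM = M_A − M_B = 15.402 − (-0.217) = 15.619; smaller M is more luminous → Star B.
L ratio = 10^(0.4 |ΔM|) = 10^6.248 = 1.769×10^6

Star B is more luminous, by a factor of 1.77×10^6.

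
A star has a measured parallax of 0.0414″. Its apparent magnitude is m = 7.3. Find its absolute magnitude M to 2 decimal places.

M ≈ 5.39

d = 1/p = 1/0.0414″ = 24.15 pc
5 log₁₀(d/10 pc) = 5 log₁₀(24.15) − 5 = 1.915
M = m − 5 log₁₀(d/10) = 7.3 − 1.915 = 5.385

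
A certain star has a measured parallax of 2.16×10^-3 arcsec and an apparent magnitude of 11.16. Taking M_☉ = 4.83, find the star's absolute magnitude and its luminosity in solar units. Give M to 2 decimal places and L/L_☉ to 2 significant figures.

M ≈ 2.83; L/L_☉ ≈ 6.3

d = 1/p = 1/2.16×10^-3″ = 463.0 pc
M = m − 5 log₁₀ d + 5 = 11.16 − 5·2.6655 + 5 = 2.832
M − M_☉ = 2.832 − 4.83 = -1.998
L/L_☉ = 10^(−0.4 × -1.998) = 6.296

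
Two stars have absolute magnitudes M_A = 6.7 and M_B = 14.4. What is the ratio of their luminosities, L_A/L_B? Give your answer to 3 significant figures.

L_A/L_B ≈ 1200

ΔM = M_A − M_B = -7.7
L_A/L_B = 10^(−0.4 ΔM) = 10^3.080 = 1202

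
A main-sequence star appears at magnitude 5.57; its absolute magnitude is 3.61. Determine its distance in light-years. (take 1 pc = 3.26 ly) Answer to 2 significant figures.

μ = m − M = 1.960
m − M = 5 log₁₀ d − 5
log₁₀ d = (m − M)/5 + 1 = 1.3920
d = 10^1.3920 = 24.66 pc
= 80.39 ly

d ≈ 80 ly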